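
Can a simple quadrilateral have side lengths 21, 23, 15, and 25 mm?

Yes

A quadrilateral exists iff every side is shorter than the sum of the others — equivalently, the longest side is less than the sum of the rest.
Longest side 25 < 59 (sum of the remaining 3), so yes.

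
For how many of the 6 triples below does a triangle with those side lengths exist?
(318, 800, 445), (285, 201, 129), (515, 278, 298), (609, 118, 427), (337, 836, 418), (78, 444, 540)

2

(318,445,800): 318+445 ≤ 800 → not valid
(129,201,285): 129+201 > 285 → valid
(278,298,515): 278+298 > 515 → valid
(118,427,609): 118+427 ≤ 609 → not valid
(337,418,836): 337+418 ≤ 836 → not valid
(78,444,540): 78+444 ≤ 540 → not valid
2 of the 6 triples form a triangle.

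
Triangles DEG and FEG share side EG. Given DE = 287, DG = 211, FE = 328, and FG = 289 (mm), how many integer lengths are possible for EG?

421

From triangle DEG: 76 < EG < 498.
From triangle FEG: 39 < EG < 617.
Intersection: 76 < EG < 498, so integers 77 through 497: 421 values.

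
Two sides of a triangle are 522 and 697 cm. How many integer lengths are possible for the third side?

The third side lies in the open interval (175, 1219).
Integers from 176 to 1218 inclusive: 1218 − 176 + 1 = 1043.

1043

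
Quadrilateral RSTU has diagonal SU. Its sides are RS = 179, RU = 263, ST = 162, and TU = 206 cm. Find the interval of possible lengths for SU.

From triangle RSU: |179 − 263| < SU < 179 + 263, i.e. 84 < SU < 442.
From triangle TSU: 44 < SU < 368.
Both must hold, so SU lies in the intersection.

84 < SU < 368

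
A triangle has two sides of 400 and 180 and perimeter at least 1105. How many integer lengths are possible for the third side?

55

Triangle inequality: 220 < x < 580. Perimeter ≥ 1105 gives x ≥ 1105 − 400 − 180 = 525.
So 525 ≤ x < 580; integers 525 through 579: 55 values.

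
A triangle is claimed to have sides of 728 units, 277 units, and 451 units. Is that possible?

The two shorter sides sum to 728, exactly equal to the longest side 728.
That gives only a degenerate (flat) triangle — the inequality must be strict.

No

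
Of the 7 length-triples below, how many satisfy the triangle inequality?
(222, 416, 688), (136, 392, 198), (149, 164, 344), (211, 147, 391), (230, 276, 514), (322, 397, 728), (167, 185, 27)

(222,416,688): 222+416 ≤ 688 → not valid
(136,198,392): 136+198 ≤ 392 → not valid
(149,164,344): 149+164 ≤ 344 → not valid
(147,211,391): 147+211 ≤ 391 → not valid
(230,276,514): 230+276 ≤ 514 → not valid
(322,397,728): 322+397 ≤ 728 → not valid
(27,167,185): 27+167 > 185 → valid
1 of the 7 triples forms a triangle.

1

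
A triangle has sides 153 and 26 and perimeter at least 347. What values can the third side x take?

168 ≤ x < 179

Triangle inequality alone gives 127 < x < 179.
The perimeter condition gives x ≥ 347 − 153 − 26 = 168.
Intersecting the two: 168 ≤ x < 179.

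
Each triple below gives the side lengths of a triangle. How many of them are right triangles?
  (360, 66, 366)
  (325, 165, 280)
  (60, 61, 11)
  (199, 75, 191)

(360,66,366): 66²+360² = 133956 = 366² → right
(325,165,280): 165²+280² = 105625 = 325² → right
(60,61,11): 11²+60² = 3721 = 61² → right
(199,75,191): 75²+191² = 42106 > 39601 = 199² → acute
3 of the 4 are right.

3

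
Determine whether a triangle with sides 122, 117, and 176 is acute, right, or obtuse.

obtuse

Compare the square of the longest side to the sum of squares of the other two: 117² + 122² = 28573 < 30976 = 176².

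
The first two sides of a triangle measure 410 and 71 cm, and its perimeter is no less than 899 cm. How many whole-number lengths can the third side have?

63

Triangle inequality: 339 < x < 481. Perimeter ≥ 899 gives x ≥ 899 − 410 − 71 = 418.
So 418 ≤ x < 481; integers 418 through 480: 63 values.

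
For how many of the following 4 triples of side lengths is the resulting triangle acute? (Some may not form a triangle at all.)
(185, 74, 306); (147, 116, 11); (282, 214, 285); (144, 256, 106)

(185,74,306): 74+185 ≤ 306, not a triangle
(147,116,11): 11+116 ≤ 147, not a triangle
(282,214,285): 214²+282² = 125320 > 81225 = 285² → acute
(144,256,106): 106+144 ≤ 256, not a triangle
1 of the 4 is acute.

1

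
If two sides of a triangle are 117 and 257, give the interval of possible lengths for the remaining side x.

140 < x < 374

By the triangle inequality, x must be less than 117 + 257 = 374 and greater than |117 − 257| = 140.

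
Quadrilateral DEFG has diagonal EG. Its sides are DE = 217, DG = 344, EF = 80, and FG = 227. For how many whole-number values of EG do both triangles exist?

From triangle DEG: 127 < EG < 561.
From triangle FEG: 147 < EG < 307.
Intersection: 147 < EG < 307, so integers 148 through 306: 159 values.

159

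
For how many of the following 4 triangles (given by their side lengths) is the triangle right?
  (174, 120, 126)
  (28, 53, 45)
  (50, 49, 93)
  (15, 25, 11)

(174,120,126): 120²+126² = 30276 = 174² → right
(28,53,45): 28²+45² = 2809 = 53² → right
(50,49,93): 49²+50² = 4901 < 8649 = 93² → obtuse
(15,25,11): 11²+15² = 346 < 625 = 25² → obtuse
2 of the 4 are right.

2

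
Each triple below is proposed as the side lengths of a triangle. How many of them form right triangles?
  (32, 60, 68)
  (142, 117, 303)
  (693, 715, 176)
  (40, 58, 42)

3

(32,60,68): 32²+60² = 4624 = 68² → right
(142,117,303): 117+142 ≤ 303, not a triangle
(693,715,176): 176²+693² = 511225 = 715² → right
(40,58,42): 40²+42² = 3364 = 58² → right
3 of the 4 are right.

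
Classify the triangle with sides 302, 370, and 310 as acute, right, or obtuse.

acute

Compare the square of the longest side to the sum of squares of the other two: 302² + 310² = 187304 > 136900 = 370².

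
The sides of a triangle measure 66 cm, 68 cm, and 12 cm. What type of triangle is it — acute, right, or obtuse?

obtuse

Compare the square of the longest side to the sum of squares of the other two: 12² + 66² = 4500 < 4624 = 68².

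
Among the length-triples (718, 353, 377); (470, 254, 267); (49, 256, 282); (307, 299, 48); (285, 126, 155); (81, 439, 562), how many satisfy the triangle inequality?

(353,377,718): 353+377 > 718 → valid
(254,267,470): 254+267 > 470 → valid
(49,256,282): 49+256 > 282 → valid
(48,299,307): 48+299 > 307 → valid
(126,155,285): 126+155 ≤ 285 → not valid
(81,439,562): 81+439 ≤ 562 → not valid
4 of the 6 triples form a triangle.

4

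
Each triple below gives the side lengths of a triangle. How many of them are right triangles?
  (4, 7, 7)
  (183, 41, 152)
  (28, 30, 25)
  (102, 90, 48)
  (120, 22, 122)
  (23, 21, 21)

(4,7,7): 4²+7² = 65 > 49 = 7² → acute
(183,41,152): 41²+152² = 24785 < 33489 = 183² → obtuse
(28,30,25): 25²+28² = 1409 > 900 = 30² → acute
(102,90,48): 48²+90² = 10404 = 102² → right
(120,22,122): 22²+120² = 14884 = 122² → right
(23,21,21): 21²+21² = 882 > 529 = 23² → acute
2 of the 6 are right.

2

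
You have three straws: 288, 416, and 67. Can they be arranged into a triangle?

No

The longest side is 416, but the other two sum to only 355.
355 < 416, so the triangle inequality fails.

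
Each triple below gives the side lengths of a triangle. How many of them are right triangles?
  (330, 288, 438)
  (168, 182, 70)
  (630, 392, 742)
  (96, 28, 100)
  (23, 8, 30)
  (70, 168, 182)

5

(330,288,438): 288²+330² = 191844 = 438² → right
(168,182,70): 70²+168² = 33124 = 182² → right
(630,392,742): 392²+630² = 550564 = 742² → right
(96,28,100): 28²+96² = 10000 = 100² → right
(23,8,30): 8²+23² = 593 < 900 = 30² → obtuse
(70,168,182): 70²+168² = 33124 = 182² → right
5 of the 6 are right.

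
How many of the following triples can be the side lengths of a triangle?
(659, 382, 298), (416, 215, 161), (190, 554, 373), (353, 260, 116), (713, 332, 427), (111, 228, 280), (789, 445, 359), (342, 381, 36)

6

(298,382,659): 298+382 > 659 → valid
(161,215,416): 161+215 ≤ 416 → not valid
(190,373,554): 190+373 > 554 → valid
(116,260,353): 116+260 > 353 → valid
(332,427,713): 332+427 > 713 → valid
(111,228,280): 111+228 > 280 → valid
(359,445,789): 359+445 > 789 → valid
(36,342,381): 36+342 ≤ 381 → not valid
6 of the 8 triples form a triangle.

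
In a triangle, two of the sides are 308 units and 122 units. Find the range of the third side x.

186 < x < 430 (units)

By the triangle inequality, x must be less than 308 + 122 = 430 and greater than |308 − 122| = 186.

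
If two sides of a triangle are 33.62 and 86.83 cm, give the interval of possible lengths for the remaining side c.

By the triangle inequality, c must be less than 33.62 + 86.83 = 120.45 and greater than |33.62 − 86.83| = 53.21.

53.21 < c < 120.45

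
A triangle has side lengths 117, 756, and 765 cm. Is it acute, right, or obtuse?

right

Compare the square of the longest side to the sum of squares of the other two: 117² + 756² = 585225 = 765².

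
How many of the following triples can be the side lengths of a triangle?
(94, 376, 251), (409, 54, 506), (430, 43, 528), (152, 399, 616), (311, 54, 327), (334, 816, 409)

1

(94,251,376): 94+251 ≤ 376 → not valid
(54,409,506): 54+409 ≤ 506 → not valid
(43,430,528): 43+430 ≤ 528 → not valid
(152,399,616): 152+399 ≤ 616 → not valid
(54,311,327): 54+311 > 327 → valid
(334,409,816): 334+409 ≤ 816 → not valid
1 of the 6 triples forms a triangle.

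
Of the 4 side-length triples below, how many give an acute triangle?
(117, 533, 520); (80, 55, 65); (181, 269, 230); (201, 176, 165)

(117,533,520): 117²+520² = 284089 = 533² → right
(80,55,65): 55²+65² = 7250 > 6400 = 80² → acute
(181,269,230): 181²+230² = 85661 > 72361 = 269² → acute
(201,176,165): 165²+176² = 58201 > 40401 = 201² → acute
3 of the 4 are acute.

3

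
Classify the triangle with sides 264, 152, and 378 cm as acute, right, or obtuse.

obtuse

Compare the square of the longest side to the sum of squares of the other two: 152² + 264² = 92800 < 142884 = 378².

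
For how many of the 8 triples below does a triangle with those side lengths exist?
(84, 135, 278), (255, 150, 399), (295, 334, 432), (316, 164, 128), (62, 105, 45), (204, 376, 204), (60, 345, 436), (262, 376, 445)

(84,135,278): 84+135 ≤ 278 → not valid
(150,255,399): 150+255 > 399 → valid
(295,334,432): 295+334 > 432 → valid
(128,164,316): 128+164 ≤ 316 → not valid
(45,62,105): 45+62 > 105 → valid
(204,204,376): 204+204 > 376 → valid
(60,345,436): 60+345 ≤ 436 → not valid
(262,376,445): 262+376 > 445 → valid
5 of the 8 triples form a triangle.

5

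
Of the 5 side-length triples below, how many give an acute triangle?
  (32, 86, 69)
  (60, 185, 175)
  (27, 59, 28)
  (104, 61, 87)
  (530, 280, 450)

1

(32,86,69): 32²+69² = 5785 < 7396 = 86² → obtuse
(60,185,175): 60²+175² = 34225 = 185² → right
(27,59,28): 27+28 ≤ 59, not a triangle
(104,61,87): 61²+87² = 11290 > 10816 = 104² → acute
(530,280,450): 280²+450² = 280900 = 530² → right
1 of the 5 is acute.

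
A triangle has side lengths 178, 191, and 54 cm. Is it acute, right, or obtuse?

obtuse

Compare the square of the longest side to the sum of squares of the other two: 54² + 178² = 34600 < 36481 = 191².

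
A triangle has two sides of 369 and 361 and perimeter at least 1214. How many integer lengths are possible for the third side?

246

Triangle inequality: 8 < x < 730. Perimeter ≥ 1214 gives x ≥ 1214 − 369 − 361 = 484.
So 484 ≤ x < 730; integers 484 through 729: 246 values.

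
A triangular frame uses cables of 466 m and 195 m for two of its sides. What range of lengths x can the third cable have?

By the triangle inequality, x must be less than 466 + 195 = 661 and greater than |466 − 195| = 271.

271 < x < 661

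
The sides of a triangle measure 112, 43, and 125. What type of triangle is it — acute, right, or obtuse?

obtuse

Compare the square of the longest side to the sum of squares of the other two: 43² + 112² = 14393 < 15625 = 125².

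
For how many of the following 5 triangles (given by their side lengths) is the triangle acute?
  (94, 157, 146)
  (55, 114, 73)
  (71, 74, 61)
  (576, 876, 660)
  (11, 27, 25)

(94,157,146): 94²+146² = 30152 > 24649 = 157² → acute
(55,114,73): 55²+73² = 8354 < 12996 = 114² → obtuse
(71,74,61): 61²+71² = 8762 > 5476 = 74² → acute
(576,876,660): 576²+660² = 767376 = 876² → right
(11,27,25): 11²+25² = 746 > 729 = 27² → acute
3 of the 5 are acute.

3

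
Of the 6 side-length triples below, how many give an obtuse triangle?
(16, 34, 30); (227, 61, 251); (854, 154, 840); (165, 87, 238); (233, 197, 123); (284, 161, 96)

(16,34,30): 16²+30² = 1156 = 34² → right
(227,61,251): 61²+227² = 55250 < 63001 = 251² → obtuse
(854,154,840): 154²+840² = 729316 = 854² → right
(165,87,238): 87²+165² = 34794 < 56644 = 238² → obtuse
(233,197,123): 123²+197² = 53938 < 54289 = 233² → obtuse
(284,161,96): 96+161 ≤ 284, not a triangle
3 of the 6 are obtuse.

3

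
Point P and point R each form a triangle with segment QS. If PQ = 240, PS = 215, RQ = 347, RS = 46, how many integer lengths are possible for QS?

From triangle PQS: 25 < QS < 455.
From triangle RQS: 301 < QS < 393.
Intersection: 301 < QS < 393, so integers 302 through 392: 91 values.

91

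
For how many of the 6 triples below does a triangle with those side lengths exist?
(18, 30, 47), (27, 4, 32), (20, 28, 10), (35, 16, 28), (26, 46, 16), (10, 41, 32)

4

(18,30,47): 18+30 > 47 → valid
(4,27,32): 4+27 ≤ 32 → not valid
(10,20,28): 10+20 > 28 → valid
(16,28,35): 16+28 > 35 → valid
(16,26,46): 16+26 ≤ 46 → not valid
(10,32,41): 10+32 > 41 → valid
4 of the 6 triples form a triangle.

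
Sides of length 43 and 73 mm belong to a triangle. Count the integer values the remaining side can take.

85

The third side lies in the open interval (30, 116).
Integers from 31 to 115 inclusive: 115 − 31 + 1 = 85.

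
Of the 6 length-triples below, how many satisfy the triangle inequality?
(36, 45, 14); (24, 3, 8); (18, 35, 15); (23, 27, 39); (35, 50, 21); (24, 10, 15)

(14,36,45): 14+36 > 45 → valid
(3,8,24): 3+8 ≤ 24 → not valid
(15,18,35): 15+18 ≤ 35 → not valid
(23,27,39): 23+27 > 39 → valid
(21,35,50): 21+35 > 50 → valid
(10,15,24): 10+15 > 24 → valid
4 of the 6 triples form a triangle.

4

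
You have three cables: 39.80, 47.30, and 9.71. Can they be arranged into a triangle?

The longest side is 47.30, and the other two sum to 49.51.
Since 49.51 > 47.30, the triangle inequality holds.

Yes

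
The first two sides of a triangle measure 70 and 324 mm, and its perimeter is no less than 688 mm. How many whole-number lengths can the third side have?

100

Triangle inequality: 254 < x < 394. Perimeter ≥ 688 gives x ≥ 688 − 70 − 324 = 294.
So 294 ≤ x < 394; integers 294 through 393: 100 values.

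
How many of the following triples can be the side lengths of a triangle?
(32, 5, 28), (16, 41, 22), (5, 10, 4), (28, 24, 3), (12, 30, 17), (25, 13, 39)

1

(5,28,32): 5+28 > 32 → valid
(16,22,41): 16+22 ≤ 41 → not valid
(4,5,10): 4+5 ≤ 10 → not valid
(3,24,28): 3+24 ≤ 28 → not valid
(12,17,30): 12+17 ≤ 30 → not valid
(13,25,39): 13+25 ≤ 39 → not valid
1 of the 6 triples forms a triangle.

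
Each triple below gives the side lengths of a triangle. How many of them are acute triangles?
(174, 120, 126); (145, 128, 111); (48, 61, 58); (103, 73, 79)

3

(174,120,126): 120²+126² = 30276 = 174² → right
(145,128,111): 111²+128² = 28705 > 21025 = 145² → acute
(48,61,58): 48²+58² = 5668 > 3721 = 61² → acute
(103,73,79): 73²+79² = 11570 > 10609 = 103² → acute
3 of the 4 are acute.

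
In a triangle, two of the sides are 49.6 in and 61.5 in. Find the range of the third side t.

11.9 < t < 111.1

By the triangle inequality, t must be less than 49.6 + 61.5 = 111.1 and greater than |49.6 − 61.5| = 11.9.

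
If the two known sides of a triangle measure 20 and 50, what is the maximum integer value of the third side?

69

The third side must be strictly less than 20 + 50 = 70.
The largest integer below 70 is 69.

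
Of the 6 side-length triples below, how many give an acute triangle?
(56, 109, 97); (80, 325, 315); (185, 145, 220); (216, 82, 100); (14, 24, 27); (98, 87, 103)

(56,109,97): 56²+97² = 12545 > 11881 = 109² → acute
(80,325,315): 80²+315² = 105625 = 325² → right
(185,145,220): 145²+185² = 55250 > 48400 = 220² → acute
(216,82,100): 82+100 ≤ 216, not a triangle
(14,24,27): 14²+24² = 772 > 729 = 27² → acute
(98,87,103): 87²+98² = 17173 > 10609 = 103² → acute
4 of the 6 are acute.

4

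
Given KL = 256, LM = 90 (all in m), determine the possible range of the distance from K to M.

166 ≤ KM ≤ 346 m

By the triangle inequality, |256 − 90| ≤ KM ≤ 256 + 90.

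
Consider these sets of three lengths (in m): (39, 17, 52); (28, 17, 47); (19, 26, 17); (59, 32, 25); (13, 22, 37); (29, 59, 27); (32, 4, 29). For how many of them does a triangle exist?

(17,39,52): 17+39 > 52 → valid
(17,28,47): 17+28 ≤ 47 → not valid
(17,19,26): 17+19 > 26 → valid
(25,32,59): 25+32 ≤ 59 → not valid
(13,22,37): 13+22 ≤ 37 → not valid
(27,29,59): 27+29 ≤ 59 → not valid
(4,29,32): 4+29 > 32 → valid
3 of the 7 triples form a triangle.

3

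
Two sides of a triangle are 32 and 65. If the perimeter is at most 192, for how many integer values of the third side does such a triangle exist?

Triangle inequality: 33 < x < 97. Perimeter ≤ 192 gives x ≤ 192 − 32 − 65 = 95.
So 33 < x ≤ 95; integers 34 through 95: 62 values.

62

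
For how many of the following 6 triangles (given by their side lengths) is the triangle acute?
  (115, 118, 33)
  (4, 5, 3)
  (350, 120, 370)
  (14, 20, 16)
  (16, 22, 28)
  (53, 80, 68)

3

(115,118,33): 33²+115² = 14314 > 13924 = 118² → acute
(4,5,3): 3²+4² = 25 = 5² → right
(350,120,370): 120²+350² = 136900 = 370² → right
(14,20,16): 14²+16² = 452 > 400 = 20² → acute
(16,22,28): 16²+22² = 740 < 784 = 28² → obtuse
(53,80,68): 53²+68² = 7433 > 6400 = 80² → acute
3 of the 6 are acute.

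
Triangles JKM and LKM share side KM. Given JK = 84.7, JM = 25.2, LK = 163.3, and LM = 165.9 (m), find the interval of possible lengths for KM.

From triangle JKM: |84.7 − 25.2| < KM < 84.7 + 25.2, i.e. 59.5 < KM < 109.9.
From triangle LKM: 2.6 < KM < 329.2.
Both must hold, so KM lies in the intersection.

59.5 < KM < 109.9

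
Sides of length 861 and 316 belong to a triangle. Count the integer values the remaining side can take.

The third side lies in the open interval (545, 1177).
Integers from 546 to 1176 inclusive: 1176 − 546 + 1 = 631.

631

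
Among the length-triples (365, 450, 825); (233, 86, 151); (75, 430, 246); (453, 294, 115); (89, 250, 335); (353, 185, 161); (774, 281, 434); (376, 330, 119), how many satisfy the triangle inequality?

(365,450,825): 365+450 ≤ 825 → not valid
(86,151,233): 86+151 > 233 → valid
(75,246,430): 75+246 ≤ 430 → not valid
(115,294,453): 115+294 ≤ 453 → not valid
(89,250,335): 89+250 > 335 → valid
(161,185,353): 161+185 ≤ 353 → not valid
(281,434,774): 281+434 ≤ 774 → not valid
(119,330,376): 119+330 > 376 → valid
3 of the 8 triples form a triangle.

3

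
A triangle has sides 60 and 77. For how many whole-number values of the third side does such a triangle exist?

119

The third side lies in the open interval (17, 137).
Integers from 18 to 136 inclusive: 136 − 18 + 1 = 119.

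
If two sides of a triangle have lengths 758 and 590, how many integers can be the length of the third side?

The third side lies in the open interval (168, 1348).
Integers from 169 to 1347 inclusive: 1347 − 169 + 1 = 1179.

1179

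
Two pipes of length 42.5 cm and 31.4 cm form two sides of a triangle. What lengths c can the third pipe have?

11.1 < c < 73.9

By the triangle inequality, c must be less than 42.5 + 31.4 = 73.9 and greater than |42.5 − 31.4| = 11.1.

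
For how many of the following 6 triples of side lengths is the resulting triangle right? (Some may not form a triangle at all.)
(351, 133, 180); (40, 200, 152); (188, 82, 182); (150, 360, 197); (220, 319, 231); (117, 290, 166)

(351,133,180): 133+180 ≤ 351, not a triangle
(40,200,152): 40+152 ≤ 200, not a triangle
(188,82,182): 82²+182² = 39848 > 35344 = 188² → acute
(150,360,197): 150+197 ≤ 360, not a triangle
(220,319,231): 220²+231² = 101761 = 319² → right
(117,290,166): 117+166 ≤ 290, not a triangle
1 of the 6 is right.

1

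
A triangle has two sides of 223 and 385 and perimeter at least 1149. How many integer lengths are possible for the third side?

67

Triangle inequality: 162 < x < 608. Perimeter ≥ 1149 gives x ≥ 1149 − 223 − 385 = 541.
So 541 ≤ x < 608; integers 541 through 607: 67 values.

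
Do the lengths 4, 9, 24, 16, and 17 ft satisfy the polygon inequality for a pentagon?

Yes

A pentagon exists iff every side is shorter than the sum of the others — equivalently, the longest side is less than the sum of the rest.
Longest side 24 < 46 (sum of the remaining 4), so yes.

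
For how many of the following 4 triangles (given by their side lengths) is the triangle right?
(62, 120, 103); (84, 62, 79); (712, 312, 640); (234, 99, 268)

1

(62,120,103): 62²+103² = 14453 > 14400 = 120² → acute
(84,62,79): 62²+79² = 10085 > 7056 = 84² → acute
(712,312,640): 312²+640² = 506944 = 712² → right
(234,99,268): 99²+234² = 64557 < 71824 = 268² → obtuse
1 of the 4 is right.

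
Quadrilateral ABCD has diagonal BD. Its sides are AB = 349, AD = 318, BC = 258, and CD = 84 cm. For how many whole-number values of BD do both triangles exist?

From triangle ABD: 31 < BD < 667.
From triangle CBD: 174 < BD < 342.
Intersection: 174 < BD < 342, so integers 175 through 341: 167 values.

167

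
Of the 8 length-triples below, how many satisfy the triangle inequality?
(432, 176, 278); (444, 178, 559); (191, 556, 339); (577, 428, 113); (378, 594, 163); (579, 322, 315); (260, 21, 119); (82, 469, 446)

(176,278,432): 176+278 > 432 → valid
(178,444,559): 178+444 > 559 → valid
(191,339,556): 191+339 ≤ 556 → not valid
(113,428,577): 113+428 ≤ 577 → not valid
(163,378,594): 163+378 ≤ 594 → not valid
(315,322,579): 315+322 > 579 → valid
(21,119,260): 21+119 ≤ 260 → not valid
(82,446,469): 82+446 > 469 → valid
4 of the 8 triples form a triangle.

4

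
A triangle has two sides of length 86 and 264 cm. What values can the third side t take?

By the triangle inequality, t must be less than 86 + 264 = 350 and greater than |86 − 264| = 178.

178 < t < 350 (cm)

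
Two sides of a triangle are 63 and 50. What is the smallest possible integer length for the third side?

14

The third side must be strictly greater than |63 − 50| = 13.
The smallest integer above 13 is 14.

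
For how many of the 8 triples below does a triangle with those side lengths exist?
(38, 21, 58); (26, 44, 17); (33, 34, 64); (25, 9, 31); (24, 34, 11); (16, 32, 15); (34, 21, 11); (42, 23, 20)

(21,38,58): 21+38 > 58 → valid
(17,26,44): 17+26 ≤ 44 → not valid
(33,34,64): 33+34 > 64 → valid
(9,25,31): 9+25 > 31 → valid
(11,24,34): 11+24 > 34 → valid
(15,16,32): 15+16 ≤ 32 → not valid
(11,21,34): 11+21 ≤ 34 → not valid
(20,23,42): 20+23 > 42 → valid
5 of the 8 triples form a triangle.

5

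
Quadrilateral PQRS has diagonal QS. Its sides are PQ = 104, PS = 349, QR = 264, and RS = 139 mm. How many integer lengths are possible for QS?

157

From triangle PQS: 245 < QS < 453.
From triangle RQS: 125 < QS < 403.
Intersection: 245 < QS < 403, so integers 246 through 402: 157 values.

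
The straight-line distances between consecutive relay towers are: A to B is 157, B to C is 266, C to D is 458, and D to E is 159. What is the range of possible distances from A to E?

The maximum is all hops collinear in one direction: 157 + 266 + 458 + 159 = 1040.
The longest hop is 458; the others sum to 582. Since 458 ≤ 582, the path can fold back on itself completely, so the minimum distance is 0.

0 ≤ AE ≤ 1040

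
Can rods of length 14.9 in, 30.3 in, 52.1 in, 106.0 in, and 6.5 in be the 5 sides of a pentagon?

For a pentagon, each side must be shorter than the sum of the others.
Here the longest side is 106.0, but the remaining 4 sides sum to only 103.8.

No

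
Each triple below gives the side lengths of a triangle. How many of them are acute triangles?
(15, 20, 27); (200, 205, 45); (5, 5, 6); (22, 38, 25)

(15,20,27): 15²+20² = 625 < 729 = 27² → obtuse
(200,205,45): 45²+200² = 42025 = 205² → right
(5,5,6): 5²+5² = 50 > 36 = 6² → acute
(22,38,25): 22²+25² = 1109 < 1444 = 38² → obtuse
1 of the 4 is acute.

1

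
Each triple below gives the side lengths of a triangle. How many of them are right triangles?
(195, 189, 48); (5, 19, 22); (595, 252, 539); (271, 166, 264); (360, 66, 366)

3

(195,189,48): 48²+189² = 38025 = 195² → right
(5,19,22): 5²+19² = 386 < 484 = 22² → obtuse
(595,252,539): 252²+539² = 354025 = 595² → right
(271,166,264): 166²+264² = 97252 > 73441 = 271² → acute
(360,66,366): 66²+360² = 133956 = 366² → right
3 of the 5 are right.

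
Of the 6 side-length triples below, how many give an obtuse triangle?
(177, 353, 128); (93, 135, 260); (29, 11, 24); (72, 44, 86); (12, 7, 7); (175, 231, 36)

(177,353,128): 128+177 ≤ 353, not a triangle
(93,135,260): 93+135 ≤ 260, not a triangle
(29,11,24): 11²+24² = 697 < 841 = 29² → obtuse
(72,44,86): 44²+72² = 7120 < 7396 = 86² → obtuse
(12,7,7): 7²+7² = 98 < 144 = 12² → obtuse
(175,231,36): 36+175 ≤ 231, not a triangle
3 of the 6 are obtuse.

3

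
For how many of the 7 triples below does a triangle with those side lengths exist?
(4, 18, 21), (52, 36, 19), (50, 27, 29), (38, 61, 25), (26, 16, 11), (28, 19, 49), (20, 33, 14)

(4,18,21): 4+18 > 21 → valid
(19,36,52): 19+36 > 52 → valid
(27,29,50): 27+29 > 50 → valid
(25,38,61): 25+38 > 61 → valid
(11,16,26): 11+16 > 26 → valid
(19,28,49): 19+28 ≤ 49 → not valid
(14,20,33): 14+20 > 33 → valid
6 of the 7 triples form a triangle.

6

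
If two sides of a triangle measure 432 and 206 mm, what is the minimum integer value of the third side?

The third side must be strictly greater than |432 − 206| = 226.
The smallest integer above 226 is 227.

227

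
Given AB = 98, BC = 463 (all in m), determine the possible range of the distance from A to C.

By the triangle inequality, |98 − 463| ≤ AC ≤ 98 + 463.

365 ≤ AC ≤ 561 m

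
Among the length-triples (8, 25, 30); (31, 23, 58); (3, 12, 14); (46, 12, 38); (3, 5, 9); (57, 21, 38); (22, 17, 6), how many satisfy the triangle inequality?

5

(8,25,30): 8+25 > 30 → valid
(23,31,58): 23+31 ≤ 58 → not valid
(3,12,14): 3+12 > 14 → valid
(12,38,46): 12+38 > 46 → valid
(3,5,9): 3+5 ≤ 9 → not valid
(21,38,57): 21+38 > 57 → valid
(6,17,22): 6+17 > 22 → valid
5 of the 7 triples form a triangle.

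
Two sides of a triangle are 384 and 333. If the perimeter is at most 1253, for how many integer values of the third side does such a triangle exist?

Triangle inequality: 51 < x < 717. Perimeter ≤ 1253 gives x ≤ 1253 − 384 − 333 = 536.
So 51 < x ≤ 536; integers 52 through 536: 485 values.

485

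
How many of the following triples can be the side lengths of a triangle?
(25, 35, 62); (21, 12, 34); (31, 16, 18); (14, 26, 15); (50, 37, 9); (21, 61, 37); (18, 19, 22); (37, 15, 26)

(25,35,62): 25+35 ≤ 62 → not valid
(12,21,34): 12+21 ≤ 34 → not valid
(16,18,31): 16+18 > 31 → valid
(14,15,26): 14+15 > 26 → valid
(9,37,50): 9+37 ≤ 50 → not valid
(21,37,61): 21+37 ≤ 61 → not valid
(18,19,22): 18+19 > 22 → valid
(15,26,37): 15+26 > 37 → valid
4 of the 8 triples form a triangle.

4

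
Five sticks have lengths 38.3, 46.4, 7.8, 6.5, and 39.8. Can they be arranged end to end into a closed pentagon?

A pentagon exists iff every side is shorter than the sum of the others — equivalently, the longest side is less than the sum of the rest.
Longest side 46.4 < 92.4 (sum of the remaining 4), so yes.

Yes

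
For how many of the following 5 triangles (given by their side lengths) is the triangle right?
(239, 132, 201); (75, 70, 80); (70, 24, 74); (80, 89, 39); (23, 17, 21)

2

(239,132,201): 132²+201² = 57825 > 57121 = 239² → acute
(75,70,80): 70²+75² = 10525 > 6400 = 80² → acute
(70,24,74): 24²+70² = 5476 = 74² → right
(80,89,39): 39²+80² = 7921 = 89² → right
(23,17,21): 17²+21² = 730 > 529 = 23² → acute
2 of the 5 are right.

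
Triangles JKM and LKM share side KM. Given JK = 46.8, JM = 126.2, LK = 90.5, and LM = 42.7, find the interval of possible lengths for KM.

79.4 < KM < 133.2

From triangle JKM: |46.8 − 126.2| < KM < 46.8 + 126.2, i.e. 79.4 < KM < 173.0.
From triangle LKM: 47.8 < KM < 133.2.
Both must hold, so KM lies in the intersection.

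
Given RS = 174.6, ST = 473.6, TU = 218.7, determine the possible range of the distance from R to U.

The maximum is all hops collinear in one direction: 174.6 + 473.6 + 218.7 = 866.9.
The longest hop is 473.6; the others sum to 393.3. Folding the others back against it leaves at least 473.6 − 393.3 = 80.3.

80.3 ≤ RU ≤ 866.9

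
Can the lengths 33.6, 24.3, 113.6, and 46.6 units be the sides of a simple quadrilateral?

For a quadrilateral, each side must be shorter than the sum of the others.
Here the longest side is 113.6, but the remaining 3 sides sum to only 104.5.

No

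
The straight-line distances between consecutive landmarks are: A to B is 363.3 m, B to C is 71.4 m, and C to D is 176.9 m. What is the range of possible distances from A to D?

The maximum is all hops collinear in one direction: 363.3 + 71.4 + 176.9 = 611.6.
The longest hop is 363.3; the others sum to 248.3. Folding the others back against it leaves at least 363.3 − 248.3 = 115.0.

115.0 ≤ AD ≤ 611.6 m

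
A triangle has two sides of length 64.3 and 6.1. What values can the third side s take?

58.2 < s < 70.4

By the triangle inequality, s must be less than 64.3 + 6.1 = 70.4 and greater than |64.3 − 6.1| = 58.2.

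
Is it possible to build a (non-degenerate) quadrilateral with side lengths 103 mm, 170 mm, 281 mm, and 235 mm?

A quadrilateral exists iff every side is shorter than the sum of the others — equivalently, the longest side is less than the sum of the rest.
Longest side 281 < 508 (sum of the remaining 3), so yes.

Yes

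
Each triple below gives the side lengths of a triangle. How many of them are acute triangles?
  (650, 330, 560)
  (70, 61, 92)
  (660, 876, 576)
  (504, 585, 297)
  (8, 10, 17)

(650,330,560): 330²+560² = 422500 = 650² → right
(70,61,92): 61²+70² = 8621 > 8464 = 92² → acute
(660,876,576): 576²+660² = 767376 = 876² → right
(504,585,297): 297²+504² = 342225 = 585² → right
(8,10,17): 8²+10² = 164 < 289 = 17² → obtuse
1 of the 5 is acute.

1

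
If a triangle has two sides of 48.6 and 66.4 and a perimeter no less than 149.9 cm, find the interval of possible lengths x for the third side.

Triangle inequality alone gives 17.8 < x < 115.0.
The perimeter condition gives x ≥ 149.9 − 48.6 − 66.4 = 34.9.
Intersecting the two: 34.9 ≤ x < 115.0.

34.9 ≤ x < 115.0 cm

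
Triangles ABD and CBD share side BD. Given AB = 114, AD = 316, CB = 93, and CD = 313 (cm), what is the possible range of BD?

From triangle ABD: |114 − 316| < BD < 114 + 316, i.e. 202 < BD < 430.
From triangle CBD: 220 < BD < 406.
Both must hold, so BD lies in the intersection.

220 < BD < 406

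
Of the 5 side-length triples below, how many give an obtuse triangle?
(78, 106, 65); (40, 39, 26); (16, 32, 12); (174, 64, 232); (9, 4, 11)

3

(78,106,65): 65²+78² = 10309 < 11236 = 106² → obtuse
(40,39,26): 26²+39² = 2197 > 1600 = 40² → acute
(16,32,12): 12+16 ≤ 32, not a triangle
(174,64,232): 64²+174² = 34372 < 53824 = 232² → obtuse
(9,4,11): 4²+9² = 97 < 121 = 11² → obtuse
3 of the 5 are obtuse.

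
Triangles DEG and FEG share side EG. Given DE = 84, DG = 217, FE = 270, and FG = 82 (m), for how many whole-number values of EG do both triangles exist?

112

From triangle DEG: 133 < EG < 301.
From triangle FEG: 188 < EG < 352.
Intersection: 188 < EG < 301, so integers 189 through 300: 112 values.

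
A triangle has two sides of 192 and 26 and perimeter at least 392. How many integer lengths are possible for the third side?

44

Triangle inequality: 166 < x < 218. Perimeter ≥ 392 gives x ≥ 392 − 192 − 26 = 174.
So 174 ≤ x < 218; integers 174 through 217: 44 values.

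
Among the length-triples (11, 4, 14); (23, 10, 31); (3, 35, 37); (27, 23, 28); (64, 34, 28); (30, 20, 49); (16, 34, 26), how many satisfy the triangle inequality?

(4,11,14): 4+11 > 14 → valid
(10,23,31): 10+23 > 31 → valid
(3,35,37): 3+35 > 37 → valid
(23,27,28): 23+27 > 28 → valid
(28,34,64): 28+34 ≤ 64 → not valid
(20,30,49): 20+30 > 49 → valid
(16,26,34): 16+26 > 34 → valid
6 of the 7 triples form a triangle.

6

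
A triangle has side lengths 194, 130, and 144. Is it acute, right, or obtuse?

right

Compare the square of the longest side to the sum of squares of the other two: 130² + 144² = 37636 = 194².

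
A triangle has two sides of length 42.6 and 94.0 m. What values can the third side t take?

By the triangle inequality, t must be less than 42.6 + 94.0 = 136.6 and greater than |42.6 − 94.0| = 51.4.

51.4 < t < 136.6 (m)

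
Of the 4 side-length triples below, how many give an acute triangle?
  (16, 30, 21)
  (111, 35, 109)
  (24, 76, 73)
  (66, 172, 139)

2

(16,30,21): 16²+21² = 697 < 900 = 30² → obtuse
(111,35,109): 35²+109² = 13106 > 12321 = 111² → acute
(24,76,73): 24²+73² = 5905 > 5776 = 76² → acute
(66,172,139): 66²+139² = 23677 < 29584 = 172² → obtuse
2 of the 4 are acute.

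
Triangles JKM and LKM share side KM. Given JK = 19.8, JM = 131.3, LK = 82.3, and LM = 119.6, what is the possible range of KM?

111.5 < KM < 151.1

From triangle JKM: |19.8 − 131.3| < KM < 19.8 + 131.3, i.e. 111.5 < KM < 151.1.
From triangle LKM: 37.3 < KM < 201.9.
Both must hold, so KM lies in the intersection.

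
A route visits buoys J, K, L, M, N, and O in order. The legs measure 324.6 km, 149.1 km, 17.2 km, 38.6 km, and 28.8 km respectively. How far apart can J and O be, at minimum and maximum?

90.9 ≤ JO ≤ 558.3 km

The maximum is all hops collinear in one direction: 324.6 + 149.1 + 17.2 + 38.6 + 28.8 = 558.3.
The longest hop is 324.6; the others sum to 233.7. Folding the others back against it leaves at least 324.6 − 233.7 = 90.9.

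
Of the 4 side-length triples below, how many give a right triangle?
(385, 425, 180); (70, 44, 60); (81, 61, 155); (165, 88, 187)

(385,425,180): 180²+385² = 180625 = 425² → right
(70,44,60): 44²+60² = 5536 > 4900 = 70² → acute
(81,61,155): 61+81 ≤ 155, not a triangle
(165,88,187): 88²+165² = 34969 = 187² → right
2 of the 4 are right.

2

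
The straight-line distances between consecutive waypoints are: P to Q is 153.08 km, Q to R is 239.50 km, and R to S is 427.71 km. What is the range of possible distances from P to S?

35.13 ≤ PS ≤ 820.29 km

The maximum is all hops collinear in one direction: 153.08 + 239.50 + 427.71 = 820.29.
The longest hop is 427.71; the others sum to 392.58. Folding the others back against it leaves at least 427.71 − 392.58 = 35.13.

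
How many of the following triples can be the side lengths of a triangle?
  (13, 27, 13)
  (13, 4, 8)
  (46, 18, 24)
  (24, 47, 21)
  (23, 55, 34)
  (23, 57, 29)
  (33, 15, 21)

(13,13,27): 13+13 ≤ 27 → not valid
(4,8,13): 4+8 ≤ 13 → not valid
(18,24,46): 18+24 ≤ 46 → not valid
(21,24,47): 21+24 ≤ 47 → not valid
(23,34,55): 23+34 > 55 → valid
(23,29,57): 23+29 ≤ 57 → not valid
(15,21,33): 15+21 > 33 → valid
2 of the 7 triples form a triangle.

2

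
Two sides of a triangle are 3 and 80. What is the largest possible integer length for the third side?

82

The third side must be strictly less than 3 + 80 = 83.
The largest integer below 83 is 82.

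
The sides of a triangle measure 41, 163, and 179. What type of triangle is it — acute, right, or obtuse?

obtuse

Compare the square of the longest side to the sum of squares of the other two: 41² + 163² = 28250 < 32041 = 179².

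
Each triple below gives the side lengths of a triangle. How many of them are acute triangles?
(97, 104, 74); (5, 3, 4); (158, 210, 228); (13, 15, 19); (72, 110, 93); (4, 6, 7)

(97,104,74): 74²+97² = 14885 > 10816 = 104² → acute
(5,3,4): 3²+4² = 25 = 5² → right
(158,210,228): 158²+210² = 69064 > 51984 = 228² → acute
(13,15,19): 13²+15² = 394 > 361 = 19² → acute
(72,110,93): 72²+93² = 13833 > 12100 = 110² → acute
(4,6,7): 4²+6² = 52 > 49 = 7² → acute
5 of the 6 are acute.

5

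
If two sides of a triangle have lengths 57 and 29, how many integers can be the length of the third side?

The third side lies in the open interval (28, 86).
Integers from 29 to 85 inclusive: 85 − 29 + 1 = 57.

57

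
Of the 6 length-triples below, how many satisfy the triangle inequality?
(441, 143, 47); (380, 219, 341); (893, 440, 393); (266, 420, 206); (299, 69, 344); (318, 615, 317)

(47,143,441): 47+143 ≤ 441 → not valid
(219,341,380): 219+341 > 380 → valid
(393,440,893): 393+440 ≤ 893 → not valid
(206,266,420): 206+266 > 420 → valid
(69,299,344): 69+299 > 344 → valid
(317,318,615): 317+318 > 615 → valid
4 of the 6 triples form a triangle.

4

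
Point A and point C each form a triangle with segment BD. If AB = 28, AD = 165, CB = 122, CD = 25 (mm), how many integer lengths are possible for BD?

9

From triangle ABD: 137 < BD < 193.
From triangle CBD: 97 < BD < 147.
Intersection: 137 < BD < 147, so integers 138 through 146: 9 values.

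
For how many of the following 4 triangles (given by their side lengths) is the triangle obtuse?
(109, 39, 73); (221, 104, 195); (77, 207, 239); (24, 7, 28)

3

(109,39,73): 39²+73² = 6850 < 11881 = 109² → obtuse
(221,104,195): 104²+195² = 48841 = 221² → right
(77,207,239): 77²+207² = 48778 < 57121 = 239² → obtuse
(24,7,28): 7²+24² = 625 < 784 = 28² → obtuse
3 of the 4 are obtuse.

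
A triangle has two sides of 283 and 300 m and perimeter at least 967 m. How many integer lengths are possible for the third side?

199

Triangle inequality: 17 < x < 583. Perimeter ≥ 967 gives x ≥ 967 − 283 − 300 = 384.
So 384 ≤ x < 583; integers 384 through 582: 199 values.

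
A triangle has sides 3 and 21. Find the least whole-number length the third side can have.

19

The third side must be strictly greater than |3 − 21| = 18.
The smallest integer above 18 is 19.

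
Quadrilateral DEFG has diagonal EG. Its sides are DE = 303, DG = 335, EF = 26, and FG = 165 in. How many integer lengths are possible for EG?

51

From triangle DEG: 32 < EG < 638.
From triangle FEG: 139 < EG < 191.
Intersection: 139 < EG < 191, so integers 140 through 190: 51 values.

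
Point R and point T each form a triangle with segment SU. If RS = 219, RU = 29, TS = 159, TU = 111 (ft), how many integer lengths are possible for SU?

57

From triangle RSU: 190 < SU < 248.
From triangle TSU: 48 < SU < 270.
Intersection: 190 < SU < 248, so integers 191 through 247: 57 values.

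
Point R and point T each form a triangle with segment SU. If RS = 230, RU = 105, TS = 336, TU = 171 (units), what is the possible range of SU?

From triangle RSU: |230 − 105| < SU < 230 + 105, i.e. 125 < SU < 335.
From triangle TSU: 165 < SU < 507.
Both must hold, so SU lies in the intersection.

165 < SU < 335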